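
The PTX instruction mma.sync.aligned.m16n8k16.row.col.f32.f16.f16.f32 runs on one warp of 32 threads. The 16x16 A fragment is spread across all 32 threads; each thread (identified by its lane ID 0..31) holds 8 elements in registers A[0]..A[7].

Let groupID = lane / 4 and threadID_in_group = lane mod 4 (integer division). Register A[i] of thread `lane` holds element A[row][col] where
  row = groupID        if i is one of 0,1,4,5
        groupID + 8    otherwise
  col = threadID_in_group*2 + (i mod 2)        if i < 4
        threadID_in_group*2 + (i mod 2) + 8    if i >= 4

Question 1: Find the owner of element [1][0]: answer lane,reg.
4,0

r=1→G=1,rhi=0  c=0→chi=0,T=0,p=0
L=1*4+0=4  i=0*4+0*2+0=0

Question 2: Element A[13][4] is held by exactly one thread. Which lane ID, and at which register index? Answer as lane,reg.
r: 13->gid=5,r8=1  c: 4->c8=0,tid=2,i&1=0
L=5*4+2=22  i=0*4+1*2+0=2

22,2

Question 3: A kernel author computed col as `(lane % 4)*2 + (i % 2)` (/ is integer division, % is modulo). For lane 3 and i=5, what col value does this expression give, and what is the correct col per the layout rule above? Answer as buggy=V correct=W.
buggy=7 correct=15

`(lane % 4)*2 + (i % 2)`[3,5]⇒7
lane 3⇒3/4=0, 3 mod 4=3
i=5  r:0+0⇒0  c:2·3+1+8⇒15
col: 7 vs 15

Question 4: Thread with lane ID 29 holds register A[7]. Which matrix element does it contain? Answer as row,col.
15,11

lane 29: G=7 (29/4), T=1 (29%4)
i=7: r=7+8=15, c=1*2+1+8=11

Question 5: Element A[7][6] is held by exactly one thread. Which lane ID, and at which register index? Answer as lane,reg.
r=7⇒gr=7,Rb=0  c=6⇒Cb=0,th=3,odd=0
L=7*4+3=31  i=0*4+0*2+0=0

31,0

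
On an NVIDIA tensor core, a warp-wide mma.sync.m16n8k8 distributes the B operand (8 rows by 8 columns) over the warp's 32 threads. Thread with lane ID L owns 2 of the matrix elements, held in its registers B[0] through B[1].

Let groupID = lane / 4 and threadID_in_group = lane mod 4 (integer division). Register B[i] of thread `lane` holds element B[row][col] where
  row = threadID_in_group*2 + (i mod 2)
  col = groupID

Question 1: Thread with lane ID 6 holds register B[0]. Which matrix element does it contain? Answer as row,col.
4,1

6: gr=1,th=2
[0] (2*2+0,1) = (4,1)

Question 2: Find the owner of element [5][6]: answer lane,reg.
c=6→G=6  r=5→T=2,p=1
L=6*4+2=26  i=1=1

26,1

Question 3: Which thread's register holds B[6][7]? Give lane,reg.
31,0

c=7⇒gr=7  r=6⇒th=3,odd=0
L=7*4+3=31  i=0=0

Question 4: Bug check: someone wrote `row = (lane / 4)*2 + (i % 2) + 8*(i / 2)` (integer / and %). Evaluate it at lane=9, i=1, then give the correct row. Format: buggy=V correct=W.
`(lane / 4)*2 + (i % 2) + 8*(i / 2)`[9,1]→5
lane 9→9/4=2, 9 mod 4=1
i=1  r:2·1+1→3  c:2
row: 5 vs 3

buggy=5 correct=3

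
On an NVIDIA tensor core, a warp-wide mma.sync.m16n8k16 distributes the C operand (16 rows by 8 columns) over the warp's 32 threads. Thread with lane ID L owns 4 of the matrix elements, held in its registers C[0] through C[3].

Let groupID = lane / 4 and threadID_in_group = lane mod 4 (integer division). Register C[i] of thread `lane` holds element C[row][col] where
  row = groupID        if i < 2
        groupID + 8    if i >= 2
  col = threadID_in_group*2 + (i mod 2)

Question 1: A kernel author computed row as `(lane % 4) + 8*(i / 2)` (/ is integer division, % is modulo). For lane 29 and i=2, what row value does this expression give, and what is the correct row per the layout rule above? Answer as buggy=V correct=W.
buggy=9 correct=15

`(lane % 4) + 8*(i / 2)`[29,2]->9
29: g=7,t=1
[2] (7+8,1*2+0) = (15,2)
row: 9 vs 15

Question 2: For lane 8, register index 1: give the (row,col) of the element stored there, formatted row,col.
lane 8⇒8/4=2, 8 mod 4=0
i=1  r:2+0⇒2  c:2·0+1⇒1

2,1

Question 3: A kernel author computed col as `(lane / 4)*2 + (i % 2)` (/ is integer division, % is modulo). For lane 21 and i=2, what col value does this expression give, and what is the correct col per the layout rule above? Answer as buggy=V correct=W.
`(lane / 4)*2 + (i % 2)`[21,2]=>10
L=21=>grp=21>>2=5, tig=21&3=1
[2]=>row 5+8=13  col 1·2+0=2
col: 10 vs 2

buggy=10 correct=2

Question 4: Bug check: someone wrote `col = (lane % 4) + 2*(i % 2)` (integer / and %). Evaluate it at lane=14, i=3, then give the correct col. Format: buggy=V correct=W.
`(lane % 4) + 2*(i % 2)`[14,3]⇒4
lane 14: gr=3 (14/4), th=2 (14%4)
i=3: r=3+8=11, c=2*2+1=5
col: 4 vs 5

buggy=4 correct=5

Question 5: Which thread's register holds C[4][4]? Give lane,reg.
r=4→G=4,rhi=0  c=4→T=2,p=0
L=4*4+2=18  i=0*2+0=0

18,0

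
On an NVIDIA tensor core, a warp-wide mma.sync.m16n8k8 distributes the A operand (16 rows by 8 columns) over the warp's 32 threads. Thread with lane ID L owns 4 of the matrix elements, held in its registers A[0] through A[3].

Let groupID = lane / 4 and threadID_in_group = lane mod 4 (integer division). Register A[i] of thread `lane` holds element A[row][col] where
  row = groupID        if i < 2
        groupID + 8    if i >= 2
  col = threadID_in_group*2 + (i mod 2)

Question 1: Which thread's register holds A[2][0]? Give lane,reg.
8,0

r=2->g=2,rb=0  c=0->t=0,b0=0
L=2*4+0=8  i=0*2+0=0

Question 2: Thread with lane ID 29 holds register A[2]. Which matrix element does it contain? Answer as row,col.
15,2

L=29=>grp=29>>2=7, tig=29&3=1
[2]=>row 7+8=15  col 1·2+0=2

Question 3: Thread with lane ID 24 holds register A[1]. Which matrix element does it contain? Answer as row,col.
24: G=6,T=0
[1] (6+0,0*2+1) = (6,1)

6,1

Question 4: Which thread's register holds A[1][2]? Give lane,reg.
r=1→G=1,rhi=0  c=2→T=1,p=0
L=1*4+1=5  i=0*2+0=0

5,0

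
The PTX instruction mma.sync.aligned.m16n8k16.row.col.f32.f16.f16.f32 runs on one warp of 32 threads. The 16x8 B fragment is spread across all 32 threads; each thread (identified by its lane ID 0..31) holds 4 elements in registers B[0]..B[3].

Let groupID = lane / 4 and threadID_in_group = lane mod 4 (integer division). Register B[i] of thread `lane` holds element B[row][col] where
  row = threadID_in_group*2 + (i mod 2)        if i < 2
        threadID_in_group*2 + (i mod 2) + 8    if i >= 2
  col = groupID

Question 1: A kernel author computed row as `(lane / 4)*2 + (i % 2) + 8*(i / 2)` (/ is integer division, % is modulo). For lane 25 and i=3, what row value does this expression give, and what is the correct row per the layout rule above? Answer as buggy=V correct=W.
`(lane / 4)*2 + (i % 2) + 8*(i / 2)`[25,3]→21
L=25→G=25>>2=6, T=25&3=1
[3]→row 1·2+1+8=11  col G=6
row: 21 vs 11

buggy=21 correct=11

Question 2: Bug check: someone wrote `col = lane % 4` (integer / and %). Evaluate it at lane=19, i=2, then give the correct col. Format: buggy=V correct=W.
`lane % 4`[19,2]->3
lane 19: g=4 (19/4), t=3 (19%4)
i=2: r=3*2+0+8=14, c=g=4
col: 3 vs 4

buggy=3 correct=4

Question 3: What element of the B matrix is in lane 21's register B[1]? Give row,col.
21: g=5,t=1
[1] (1*2+1+0,5) = (3,5)

3,5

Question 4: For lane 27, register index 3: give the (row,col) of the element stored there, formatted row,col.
lane 27: g=6 (27/4), t=3 (27%4)
i=3: r=3*2+1+8=15, c=g=6

15,6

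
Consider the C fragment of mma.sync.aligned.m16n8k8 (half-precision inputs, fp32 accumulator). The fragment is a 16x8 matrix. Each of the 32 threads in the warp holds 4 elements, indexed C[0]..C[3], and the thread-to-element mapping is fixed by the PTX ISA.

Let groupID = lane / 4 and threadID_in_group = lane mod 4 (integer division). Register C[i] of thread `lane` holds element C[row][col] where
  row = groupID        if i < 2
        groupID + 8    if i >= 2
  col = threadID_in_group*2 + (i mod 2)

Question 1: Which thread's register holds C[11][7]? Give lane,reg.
15,3

r:11=>grp=3,rB=1  c:7=>tig=3,lo=1
L=3*4+3=15  i=1*2+1=3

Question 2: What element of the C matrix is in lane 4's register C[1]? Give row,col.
lane 4: g=1 (4/4), t=0 (4%4)
i=1: r=1+0=1, c=0*2+1=1

1,1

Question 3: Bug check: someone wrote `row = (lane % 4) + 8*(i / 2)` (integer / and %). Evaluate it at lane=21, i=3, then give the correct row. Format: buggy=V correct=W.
`(lane % 4) + 8*(i / 2)`[21,3]→9
21: G=5,T=1
[3] (5+8,1*2+1) = (13,3)
row: 9 vs 13

buggy=9 correct=13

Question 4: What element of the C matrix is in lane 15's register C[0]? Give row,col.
3,6

L=15=>grp=15>>2=3, tig=15&3=3
[0]=>row 3+0=3  col 3·2+0=6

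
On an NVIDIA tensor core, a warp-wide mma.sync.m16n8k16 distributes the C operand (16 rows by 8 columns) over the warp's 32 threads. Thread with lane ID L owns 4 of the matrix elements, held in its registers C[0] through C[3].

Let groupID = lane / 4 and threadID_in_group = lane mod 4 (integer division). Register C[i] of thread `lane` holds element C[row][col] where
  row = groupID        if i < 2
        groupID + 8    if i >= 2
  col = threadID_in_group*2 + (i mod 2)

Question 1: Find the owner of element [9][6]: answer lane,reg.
7,2

r: 9->gid=1,r8=1  c: 6->tid=3,i&1=0
L=1*4+3=7  i=1*2+0=2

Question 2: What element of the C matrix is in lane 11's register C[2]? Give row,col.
10,6

lane 11->11/4=2, 11 mod 4=3
i=2  r:2+8->10  c:2·3+0->6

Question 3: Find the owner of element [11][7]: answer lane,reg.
15,3

r=11→G=3,rhi=1  c=7→T=3,p=1
L=3*4+3=15  i=1*2+1=3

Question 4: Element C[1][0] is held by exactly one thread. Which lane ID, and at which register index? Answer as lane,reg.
4,0

r=1→G=1,rhi=0  c=0→T=0,p=0
L=1*4+0=4  i=0*2+0=0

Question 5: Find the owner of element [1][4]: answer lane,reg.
6,0

r: 1->gid=1,r8=0  c: 4->tid=2,i&1=0
L=1*4+2=6  i=0*2+0=0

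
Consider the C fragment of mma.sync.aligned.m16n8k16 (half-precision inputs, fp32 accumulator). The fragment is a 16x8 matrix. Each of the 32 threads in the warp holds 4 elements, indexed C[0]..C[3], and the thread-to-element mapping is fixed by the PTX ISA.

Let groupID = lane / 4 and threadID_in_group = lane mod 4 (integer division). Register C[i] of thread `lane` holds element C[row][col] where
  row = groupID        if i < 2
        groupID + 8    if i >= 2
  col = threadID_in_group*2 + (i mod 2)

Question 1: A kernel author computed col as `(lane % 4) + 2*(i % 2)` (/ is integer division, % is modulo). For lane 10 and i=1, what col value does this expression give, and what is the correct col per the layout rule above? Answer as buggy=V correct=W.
buggy=4 correct=5

`(lane % 4) + 2*(i % 2)`[10,1]->4
10: g=2,t=2
[1] (2+0,2*2+1) = (2,5)
col: 4 vs 5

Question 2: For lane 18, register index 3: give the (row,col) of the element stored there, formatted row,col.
12,5

18: grp=4,tig=2
[3] (4+8,2*2+1) = (12,5)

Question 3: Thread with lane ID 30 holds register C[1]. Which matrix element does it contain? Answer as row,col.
7,5

lane 30⇒30/4=7, 30 mod 4=2
i=1  r:7+0⇒7  c:2·2+1⇒5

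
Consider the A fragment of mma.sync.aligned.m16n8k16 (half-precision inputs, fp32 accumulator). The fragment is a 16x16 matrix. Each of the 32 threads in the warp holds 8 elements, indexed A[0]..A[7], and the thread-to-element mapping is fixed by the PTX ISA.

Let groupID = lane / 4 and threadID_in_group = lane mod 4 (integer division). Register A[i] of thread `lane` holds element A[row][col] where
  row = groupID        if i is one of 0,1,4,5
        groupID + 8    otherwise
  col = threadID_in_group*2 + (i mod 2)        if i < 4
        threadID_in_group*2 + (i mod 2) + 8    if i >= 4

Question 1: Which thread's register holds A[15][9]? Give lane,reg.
28,7

r=15→G=7,rhi=1  c=9→chi=1,T=0,p=1
L=7*4+0=28  i=1*4+1*2+1=7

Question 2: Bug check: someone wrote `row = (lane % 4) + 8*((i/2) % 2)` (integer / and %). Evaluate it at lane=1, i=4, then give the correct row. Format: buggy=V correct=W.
buggy=1 correct=0

`(lane % 4) + 8*((i/2) % 2)`[1,4]->1
L=1->gid=1>>2=0, tid=1&3=1
[4]->row 0+0=0  col 1·2+0+8=10
row: 1 vs 0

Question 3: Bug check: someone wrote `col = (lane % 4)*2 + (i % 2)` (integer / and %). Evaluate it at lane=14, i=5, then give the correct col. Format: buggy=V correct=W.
buggy=5 correct=13

`(lane % 4)*2 + (i % 2)`[14,5]→5
lane 14: G=3 (14/4), T=2 (14%4)
i=5: r=3+0=3, c=2*2+1+8=13
col: 5 vs 13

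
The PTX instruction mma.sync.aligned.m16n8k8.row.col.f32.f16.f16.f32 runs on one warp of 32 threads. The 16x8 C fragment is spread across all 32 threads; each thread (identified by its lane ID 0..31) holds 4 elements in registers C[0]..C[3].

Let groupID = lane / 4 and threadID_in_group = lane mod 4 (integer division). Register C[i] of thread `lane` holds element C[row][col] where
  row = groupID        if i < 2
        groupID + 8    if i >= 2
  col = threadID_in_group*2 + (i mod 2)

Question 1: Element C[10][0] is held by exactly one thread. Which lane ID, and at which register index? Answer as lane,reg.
r:10=>grp=2,rB=1  c:0=>tig=0,lo=0
L=2*4+0=8  i=1*2+0=2

8,2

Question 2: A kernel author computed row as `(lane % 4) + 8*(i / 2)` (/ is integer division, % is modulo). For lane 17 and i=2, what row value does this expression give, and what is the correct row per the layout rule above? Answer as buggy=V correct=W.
`(lane % 4) + 8*(i / 2)`[17,2]=>9
17: grp=4,tig=1
[2] (4+8,1*2+0) = (12,2)
row: 9 vs 12

buggy=9 correct=12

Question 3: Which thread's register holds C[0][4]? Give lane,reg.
r=0⇒gr=0,Rb=0  c=4⇒th=2,odd=0
L=0*4+2=2  i=0*2+0=0

2,0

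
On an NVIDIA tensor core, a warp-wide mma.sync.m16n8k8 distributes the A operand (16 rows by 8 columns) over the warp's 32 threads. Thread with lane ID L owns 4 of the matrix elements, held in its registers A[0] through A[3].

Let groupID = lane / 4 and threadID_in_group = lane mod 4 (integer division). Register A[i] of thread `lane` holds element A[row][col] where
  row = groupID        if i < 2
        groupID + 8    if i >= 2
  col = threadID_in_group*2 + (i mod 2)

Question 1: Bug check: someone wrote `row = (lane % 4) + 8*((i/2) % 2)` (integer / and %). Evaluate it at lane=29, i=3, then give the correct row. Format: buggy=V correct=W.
`(lane % 4) + 8*((i/2) % 2)`[29,3]⇒9
L=29⇒gr=29>>2=7, th=29&3=1
[3]⇒row 7+8=15  col 1·2+1=3
row: 9 vs 15

buggy=9 correct=15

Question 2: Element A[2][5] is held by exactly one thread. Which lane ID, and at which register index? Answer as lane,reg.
r=2→G=2,rhi=0  c=5→T=2,p=1
L=2*4+2=10  i=0*2+1=1

10,1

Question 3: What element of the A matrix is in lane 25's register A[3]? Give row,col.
14,3

lane 25→25/4=6, 25 mod 4=1
i=3  r:6+8→14  c:2·1+1→3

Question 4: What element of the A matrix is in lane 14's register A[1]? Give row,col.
lane 14->14/4=3, 14 mod 4=2
i=1  r:3+0->3  c:2·2+1->5

3,5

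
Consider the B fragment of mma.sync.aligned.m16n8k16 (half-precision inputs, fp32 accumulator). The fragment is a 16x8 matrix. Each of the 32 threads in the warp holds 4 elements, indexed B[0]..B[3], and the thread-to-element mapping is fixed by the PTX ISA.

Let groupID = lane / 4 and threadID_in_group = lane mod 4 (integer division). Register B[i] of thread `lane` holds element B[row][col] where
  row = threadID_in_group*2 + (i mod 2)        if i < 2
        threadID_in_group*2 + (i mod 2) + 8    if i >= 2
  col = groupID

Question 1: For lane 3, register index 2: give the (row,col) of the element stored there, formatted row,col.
lane 3→3/4=0, 3 mod 4=3
i=2  r:2·3+0+8→14  c:0

14,0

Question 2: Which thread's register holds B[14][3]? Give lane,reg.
c=3⇒gr=3  r=14⇒Rb=1,th=3,odd=0
L=3*4+3=15  i=1*2+0=2

15,2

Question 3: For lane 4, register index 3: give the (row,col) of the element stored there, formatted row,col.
4: grp=1,tig=0
[3] (0*2+1+8,1) = (9,1)

9,1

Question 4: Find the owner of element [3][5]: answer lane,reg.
c=5→G=5  r=3→rhi=0,T=1,p=1
L=5*4+1=21  i=0*2+1=1

21,1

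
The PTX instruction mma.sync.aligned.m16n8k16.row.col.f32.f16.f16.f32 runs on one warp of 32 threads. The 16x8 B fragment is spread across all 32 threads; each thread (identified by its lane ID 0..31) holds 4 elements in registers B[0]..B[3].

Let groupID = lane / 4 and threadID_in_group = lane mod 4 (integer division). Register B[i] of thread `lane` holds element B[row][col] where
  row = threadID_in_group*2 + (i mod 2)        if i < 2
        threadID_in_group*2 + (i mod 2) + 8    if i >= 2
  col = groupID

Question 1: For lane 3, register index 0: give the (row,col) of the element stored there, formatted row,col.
6,0

L=3->gid=3>>2=0, tid=3&3=3
[0]->row 3·2+0+0=6  col gid=0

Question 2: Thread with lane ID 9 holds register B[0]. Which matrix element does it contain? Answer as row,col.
2,2

9: g=2,t=1
[0] (1*2+0+0,2) = (2,2)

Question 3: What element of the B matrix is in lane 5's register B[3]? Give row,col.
lane 5: gr=1 (5/4), th=1 (5%4)
i=3: r=1*2+1+8=11, c=gr=1

11,1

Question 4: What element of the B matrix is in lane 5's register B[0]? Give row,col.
L=5->gid=5>>2=1, tid=5&3=1
[0]->row 1·2+0+0=2  col gid=1

2,1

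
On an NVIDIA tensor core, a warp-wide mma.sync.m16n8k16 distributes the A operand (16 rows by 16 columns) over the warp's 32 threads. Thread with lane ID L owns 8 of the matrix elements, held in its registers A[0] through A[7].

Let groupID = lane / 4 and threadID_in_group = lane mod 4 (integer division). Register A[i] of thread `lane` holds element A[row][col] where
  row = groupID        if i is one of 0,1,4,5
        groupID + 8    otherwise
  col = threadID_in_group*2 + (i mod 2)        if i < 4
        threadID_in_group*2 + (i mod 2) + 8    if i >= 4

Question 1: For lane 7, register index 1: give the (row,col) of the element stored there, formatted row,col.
1,7

lane 7: grp=1 (7/4), tig=3 (7%4)
i=1: r=1+0=1, c=3*2+1+0=7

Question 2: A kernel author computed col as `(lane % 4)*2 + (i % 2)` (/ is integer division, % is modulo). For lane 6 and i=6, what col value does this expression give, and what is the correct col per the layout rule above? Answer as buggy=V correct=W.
buggy=4 correct=12

`(lane % 4)*2 + (i % 2)`[6,6]->4
lane 6->6/4=1, 6 mod 4=2
i=6  r:1+8->9  c:2·2+0+8->12
col: 4 vs 12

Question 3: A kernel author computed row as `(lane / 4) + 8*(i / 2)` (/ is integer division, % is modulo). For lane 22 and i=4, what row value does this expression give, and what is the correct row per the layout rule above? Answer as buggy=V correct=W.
buggy=21 correct=5

`(lane / 4) + 8*(i / 2)`[22,4]->21
lane 22->22/4=5, 22 mod 4=2
i=4  r:5+0->5  c:2·2+0+8->12
row: 21 vs 5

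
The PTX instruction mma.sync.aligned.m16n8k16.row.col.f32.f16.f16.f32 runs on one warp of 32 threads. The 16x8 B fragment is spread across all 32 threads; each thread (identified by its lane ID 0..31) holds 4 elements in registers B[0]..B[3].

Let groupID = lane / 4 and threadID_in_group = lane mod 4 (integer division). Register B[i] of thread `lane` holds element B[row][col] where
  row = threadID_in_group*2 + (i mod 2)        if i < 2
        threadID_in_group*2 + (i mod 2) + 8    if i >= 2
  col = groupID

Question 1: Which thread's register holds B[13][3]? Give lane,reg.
c=3->g=3  r=13->rb=1,t=2,b0=1
L=3*4+2=14  i=1*2+1=3

14,3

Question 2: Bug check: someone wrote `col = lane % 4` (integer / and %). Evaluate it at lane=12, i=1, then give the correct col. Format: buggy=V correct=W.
buggy=0 correct=3

`lane % 4`[12,1]⇒0
12: gr=3,th=0
[1] (0*2+1+0,3) = (1,3)
col: 0 vs 3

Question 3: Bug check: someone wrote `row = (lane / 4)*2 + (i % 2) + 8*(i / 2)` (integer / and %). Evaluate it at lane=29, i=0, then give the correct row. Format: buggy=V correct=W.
`(lane / 4)*2 + (i % 2) + 8*(i / 2)`[29,0]->14
L=29->g=29>>2=7, t=29&3=1
[0]->row 1·2+0+0=2  col g=7
row: 14 vs 2

buggy=14 correct=2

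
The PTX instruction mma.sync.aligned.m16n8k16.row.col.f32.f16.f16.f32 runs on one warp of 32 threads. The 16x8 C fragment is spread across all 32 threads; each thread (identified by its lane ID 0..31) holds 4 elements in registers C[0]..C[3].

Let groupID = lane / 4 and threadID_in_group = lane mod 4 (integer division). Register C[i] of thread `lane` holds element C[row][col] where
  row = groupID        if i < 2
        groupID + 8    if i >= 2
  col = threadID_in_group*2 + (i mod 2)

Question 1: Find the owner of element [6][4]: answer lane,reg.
r=6->g=6,rb=0  c=4->t=2,b0=0
L=6*4+2=26  i=0*2+0=0

26,0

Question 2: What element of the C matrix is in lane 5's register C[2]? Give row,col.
9,2

lane 5->5/4=1, 5 mod 4=1
i=2  r:1+8->9  c:2·1+0->2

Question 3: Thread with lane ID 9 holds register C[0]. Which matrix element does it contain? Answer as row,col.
2,2

lane 9->9/4=2, 9 mod 4=1
i=0  r:2+0->2  c:2·1+0->2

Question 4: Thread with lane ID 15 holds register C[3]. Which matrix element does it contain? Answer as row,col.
lane 15: gid=3 (15/4), tid=3 (15%4)
i=3: r=3+8=11, c=3*2+1=7

11,7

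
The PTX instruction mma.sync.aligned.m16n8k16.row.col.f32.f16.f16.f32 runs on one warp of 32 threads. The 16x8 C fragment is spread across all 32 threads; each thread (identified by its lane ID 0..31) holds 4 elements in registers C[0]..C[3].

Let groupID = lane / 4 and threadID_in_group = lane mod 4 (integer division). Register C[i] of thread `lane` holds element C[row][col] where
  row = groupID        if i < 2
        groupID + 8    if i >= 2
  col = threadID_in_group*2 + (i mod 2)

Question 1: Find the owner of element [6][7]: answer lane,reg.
27,1

r: 6->gid=6,r8=0  c: 7->tid=3,i&1=1
L=6*4+3=27  i=0*2+1=1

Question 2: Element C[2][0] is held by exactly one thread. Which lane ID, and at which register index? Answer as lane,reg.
8,0

r: 2->gid=2,r8=0  c: 0->tid=0,i&1=0
L=2*4+0=8  i=0*2+0=0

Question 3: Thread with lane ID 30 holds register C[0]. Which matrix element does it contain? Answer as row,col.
7,4

lane 30: g=7 (30/4), t=2 (30%4)
i=0: r=7+0=7, c=2*2+0=4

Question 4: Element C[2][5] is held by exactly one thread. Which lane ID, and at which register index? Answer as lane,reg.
r=2->g=2,rb=0  c=5->t=2,b0=1
L=2*4+2=10  i=0*2+1=1

10,1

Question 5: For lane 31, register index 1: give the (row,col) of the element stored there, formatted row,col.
lane 31: g=7 (31/4), t=3 (31%4)
i=1: r=7+0=7, c=3*2+1=7

7,7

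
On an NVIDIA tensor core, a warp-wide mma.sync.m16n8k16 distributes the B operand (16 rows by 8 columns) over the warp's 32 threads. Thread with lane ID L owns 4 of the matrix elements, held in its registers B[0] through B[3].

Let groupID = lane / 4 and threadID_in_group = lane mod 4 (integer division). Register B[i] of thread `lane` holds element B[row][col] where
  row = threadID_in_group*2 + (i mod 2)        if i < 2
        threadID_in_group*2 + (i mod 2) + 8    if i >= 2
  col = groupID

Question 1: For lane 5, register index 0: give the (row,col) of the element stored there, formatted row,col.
5: gr=1,th=1
[0] (1*2+0+0,1) = (2,1)

2,1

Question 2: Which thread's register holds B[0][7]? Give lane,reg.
c:7=>grp=7  r:0=>rB=0,tig=0,lo=0
L=7*4+0=28  i=0*2+0=0

28,0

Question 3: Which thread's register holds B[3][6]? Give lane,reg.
c=6⇒gr=6  r=3⇒Rb=0,th=1,odd=1
L=6*4+1=25  i=0*2+1=1

25,1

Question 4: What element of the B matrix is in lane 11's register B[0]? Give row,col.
L=11->gid=11>>2=2, tid=11&3=3
[0]->row 3·2+0+0=6  col gid=2

6,2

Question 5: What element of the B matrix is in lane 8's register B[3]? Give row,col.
lane 8=>8/4=2, 8 mod 4=0
i=3  r:2·0+1+8=>9  c:2

9,2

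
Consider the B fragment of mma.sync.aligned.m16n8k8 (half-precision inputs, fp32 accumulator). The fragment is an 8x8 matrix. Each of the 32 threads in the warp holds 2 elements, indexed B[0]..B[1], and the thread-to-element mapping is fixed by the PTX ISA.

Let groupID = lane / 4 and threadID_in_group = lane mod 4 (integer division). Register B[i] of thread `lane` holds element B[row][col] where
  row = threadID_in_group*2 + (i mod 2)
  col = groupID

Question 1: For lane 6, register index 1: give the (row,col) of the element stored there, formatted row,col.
6: gid=1,tid=2
[1] (2*2+1,1) = (5,1)

5,1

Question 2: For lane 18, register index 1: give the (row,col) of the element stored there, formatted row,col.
L=18->gid=18>>2=4, tid=18&3=2
[1]->row 2·2+1=5  col gid=4

5,4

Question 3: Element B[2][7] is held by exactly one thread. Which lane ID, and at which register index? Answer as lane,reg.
c=7->g=7  r=2->t=1,b0=0
L=7*4+1=29  i=0=0

29,0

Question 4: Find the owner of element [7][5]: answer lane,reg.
23,1

c=5→G=5  r=7→T=3,p=1
L=5*4+3=23  i=1=1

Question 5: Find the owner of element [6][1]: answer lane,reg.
7,0

c:1=>grp=1  r:6=>tig=3,lo=0
L=1*4+3=7  i=0=0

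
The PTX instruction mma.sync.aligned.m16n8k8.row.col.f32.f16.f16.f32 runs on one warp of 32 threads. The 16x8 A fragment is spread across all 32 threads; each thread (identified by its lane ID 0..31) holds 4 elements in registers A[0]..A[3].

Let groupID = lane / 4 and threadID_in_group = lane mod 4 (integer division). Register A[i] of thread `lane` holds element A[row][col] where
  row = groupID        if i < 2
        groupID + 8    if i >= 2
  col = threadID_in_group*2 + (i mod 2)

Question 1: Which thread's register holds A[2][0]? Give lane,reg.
r:2=>grp=2,rB=0  c:0=>tig=0,lo=0
L=2*4+0=8  i=0*2+0=0

8,0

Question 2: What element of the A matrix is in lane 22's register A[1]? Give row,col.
lane 22->22/4=5, 22 mod 4=2
i=1  r:5+0->5  c:2·2+1->5

5,5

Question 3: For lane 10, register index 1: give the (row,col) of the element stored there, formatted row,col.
L=10->gid=10>>2=2, tid=10&3=2
[1]->row 2+0=2  col 2·2+1=5

2,5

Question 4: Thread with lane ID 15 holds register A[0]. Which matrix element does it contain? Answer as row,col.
lane 15→15/4=3, 15 mod 4=3
i=0  r:3+0→3  c:2·3+0→6

3,6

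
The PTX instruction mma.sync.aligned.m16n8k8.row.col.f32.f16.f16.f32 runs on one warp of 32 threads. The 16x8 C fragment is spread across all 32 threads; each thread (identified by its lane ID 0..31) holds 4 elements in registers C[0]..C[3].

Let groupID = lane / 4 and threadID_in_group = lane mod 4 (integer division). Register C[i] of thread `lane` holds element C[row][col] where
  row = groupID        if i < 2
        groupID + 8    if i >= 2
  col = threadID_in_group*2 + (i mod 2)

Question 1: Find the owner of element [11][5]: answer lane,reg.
14,3

r: 11->gid=3,r8=1  c: 5->tid=2,i&1=1
L=3*4+2=14  i=1*2+1=3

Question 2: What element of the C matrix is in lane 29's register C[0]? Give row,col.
7,2

L=29⇒gr=29>>2=7, th=29&3=1
[0]⇒row 7+0=7  col 1·2+0=2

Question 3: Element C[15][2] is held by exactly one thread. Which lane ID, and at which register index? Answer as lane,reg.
29,2

r=15→G=7,rhi=1  c=2→T=1,p=0
L=7*4+1=29  i=1*2+0=2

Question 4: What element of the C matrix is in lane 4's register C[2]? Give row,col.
9,0

lane 4: grp=1 (4/4), tig=0 (4%4)
i=2: r=1+8=9, c=0*2+0=0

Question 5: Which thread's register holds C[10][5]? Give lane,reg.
r=10->g=2,rb=1  c=5->t=2,b0=1
L=2*4+2=10  i=1*2+1=3

10,3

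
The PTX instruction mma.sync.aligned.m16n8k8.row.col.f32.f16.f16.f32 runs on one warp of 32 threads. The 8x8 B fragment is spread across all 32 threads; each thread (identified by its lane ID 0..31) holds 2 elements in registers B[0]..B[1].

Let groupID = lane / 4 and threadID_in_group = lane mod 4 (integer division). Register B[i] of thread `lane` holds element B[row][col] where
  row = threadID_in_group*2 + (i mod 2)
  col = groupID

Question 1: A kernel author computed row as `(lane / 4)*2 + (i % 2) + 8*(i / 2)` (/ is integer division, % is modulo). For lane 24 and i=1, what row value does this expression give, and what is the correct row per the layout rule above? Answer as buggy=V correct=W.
buggy=13 correct=1

`(lane / 4)*2 + (i % 2) + 8*(i / 2)`[24,1]⇒13
L=24⇒gr=24>>2=6, th=24&3=0
[1]⇒row 0·2+1=1  col gr=6
row: 13 vs 1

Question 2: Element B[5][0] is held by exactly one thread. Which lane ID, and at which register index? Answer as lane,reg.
2,1

c=0⇒gr=0  r=5⇒th=2,odd=1
L=0*4+2=2  i=1=1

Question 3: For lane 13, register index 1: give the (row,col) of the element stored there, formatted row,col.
13: g=3,t=1
[1] (1*2+1,3) = (3,3)

3,3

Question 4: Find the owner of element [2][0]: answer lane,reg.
c=0→G=0  r=2→T=1,p=0
L=0*4+1=1  i=0=0

1,0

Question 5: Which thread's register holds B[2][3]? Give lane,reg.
c=3→G=3  r=2→T=1,p=0
L=3*4+1=13  i=0=0

13,0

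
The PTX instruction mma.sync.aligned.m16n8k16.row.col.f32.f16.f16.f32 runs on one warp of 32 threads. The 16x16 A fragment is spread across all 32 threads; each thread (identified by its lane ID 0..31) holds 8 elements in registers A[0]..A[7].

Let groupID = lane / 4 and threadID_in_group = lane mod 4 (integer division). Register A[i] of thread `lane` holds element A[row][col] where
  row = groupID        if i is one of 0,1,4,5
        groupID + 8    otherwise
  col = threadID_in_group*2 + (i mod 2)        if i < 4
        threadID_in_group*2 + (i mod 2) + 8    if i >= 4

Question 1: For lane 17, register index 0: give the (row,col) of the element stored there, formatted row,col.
4,2

L=17->gid=17>>2=4, tid=17&3=1
[0]->row 4+0=4  col 1·2+0+0=2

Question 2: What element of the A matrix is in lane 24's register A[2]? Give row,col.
lane 24: gr=6 (24/4), th=0 (24%4)
i=2: r=6+8=14, c=0*2+0+0=0

14,0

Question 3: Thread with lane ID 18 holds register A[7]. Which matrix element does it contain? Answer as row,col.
12,13

lane 18: g=4 (18/4), t=2 (18%4)
i=7: r=4+8=12, c=2*2+1+8=13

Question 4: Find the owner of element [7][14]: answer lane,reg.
31,4

r=7→G=7,rhi=0  c=14→chi=1,T=3,p=0
L=7*4+3=31  i=1*4+0*2+0=4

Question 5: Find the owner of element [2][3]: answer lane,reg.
r:2=>grp=2,rB=0  c:3=>cB=0,tig=1,lo=1
L=2*4+1=9  i=0*4+0*2+1=1

9,1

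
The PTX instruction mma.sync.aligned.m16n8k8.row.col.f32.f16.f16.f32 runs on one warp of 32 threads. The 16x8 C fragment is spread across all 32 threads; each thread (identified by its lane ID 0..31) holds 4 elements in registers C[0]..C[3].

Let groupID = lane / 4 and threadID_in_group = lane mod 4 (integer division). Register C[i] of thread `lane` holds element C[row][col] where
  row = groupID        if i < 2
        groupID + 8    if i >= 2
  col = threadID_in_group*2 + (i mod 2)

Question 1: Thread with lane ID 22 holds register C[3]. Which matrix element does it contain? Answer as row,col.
22: gid=5,tid=2
[3] (5+8,2*2+1) = (13,5)

13,5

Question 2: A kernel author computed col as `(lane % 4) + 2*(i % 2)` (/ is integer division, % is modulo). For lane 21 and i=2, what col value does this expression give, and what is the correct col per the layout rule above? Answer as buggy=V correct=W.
`(lane % 4) + 2*(i % 2)`[21,2]=>1
L=21=>grp=21>>2=5, tig=21&3=1
[2]=>row 5+8=13  col 1·2+0=2
col: 1 vs 2

buggy=1 correct=2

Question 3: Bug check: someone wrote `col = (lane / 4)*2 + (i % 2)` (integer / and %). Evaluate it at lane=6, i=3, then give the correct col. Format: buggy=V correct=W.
buggy=3 correct=5

`(lane / 4)*2 + (i % 2)`[6,3]→3
6: G=1,T=2
[3] (1+8,2*2+1) = (9,5)
col: 3 vs 5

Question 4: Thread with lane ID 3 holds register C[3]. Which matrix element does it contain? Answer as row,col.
lane 3: G=0 (3/4), T=3 (3%4)
i=3: r=0+8=8, c=3*2+1=7

8,7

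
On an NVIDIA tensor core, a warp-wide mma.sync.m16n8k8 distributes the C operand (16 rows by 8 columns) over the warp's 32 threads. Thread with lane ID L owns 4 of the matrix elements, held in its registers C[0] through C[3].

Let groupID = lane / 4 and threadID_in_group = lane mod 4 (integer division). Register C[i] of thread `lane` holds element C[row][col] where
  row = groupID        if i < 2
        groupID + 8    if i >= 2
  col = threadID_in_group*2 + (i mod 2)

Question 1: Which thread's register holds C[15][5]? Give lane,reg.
r: 15->gid=7,r8=1  c: 5->tid=2,i&1=1
L=7*4+2=30  i=1*2+1=3

30,3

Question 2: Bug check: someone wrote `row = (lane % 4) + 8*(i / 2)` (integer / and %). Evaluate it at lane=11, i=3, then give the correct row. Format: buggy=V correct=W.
`(lane % 4) + 8*(i / 2)`[11,3]⇒11
L=11⇒gr=11>>2=2, th=11&3=3
[3]⇒row 2+8=10  col 3·2+1=7
row: 11 vs 10

buggy=11 correct=10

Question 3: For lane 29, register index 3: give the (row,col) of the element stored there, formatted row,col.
lane 29⇒29/4=7, 29 mod 4=1
i=3  r:7+8⇒15  c:2·1+1⇒3

15,3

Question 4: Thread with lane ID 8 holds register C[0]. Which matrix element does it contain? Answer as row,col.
2,0

lane 8: gid=2 (8/4), tid=0 (8%4)
i=0: r=2+0=2, c=0*2+0=0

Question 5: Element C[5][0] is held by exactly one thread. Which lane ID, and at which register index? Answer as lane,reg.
r=5->g=5,rb=0  c=0->t=0,b0=0
L=5*4+0=20  i=0*2+0=0

20,0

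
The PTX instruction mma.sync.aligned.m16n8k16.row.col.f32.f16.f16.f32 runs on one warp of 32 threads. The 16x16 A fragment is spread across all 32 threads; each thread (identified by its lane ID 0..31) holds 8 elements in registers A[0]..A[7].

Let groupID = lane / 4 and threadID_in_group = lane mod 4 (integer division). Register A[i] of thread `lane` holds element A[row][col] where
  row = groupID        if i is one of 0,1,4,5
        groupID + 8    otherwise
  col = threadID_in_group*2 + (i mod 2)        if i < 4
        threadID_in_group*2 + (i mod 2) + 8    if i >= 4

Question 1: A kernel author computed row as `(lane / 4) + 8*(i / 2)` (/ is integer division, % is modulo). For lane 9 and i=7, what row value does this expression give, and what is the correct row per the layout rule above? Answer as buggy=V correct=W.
buggy=26 correct=10

`(lane / 4) + 8*(i / 2)`[9,7]=>26
L=9=>grp=9>>2=2, tig=9&3=1
[7]=>row 2+8=10  col 1·2+1+8=11
row: 26 vs 10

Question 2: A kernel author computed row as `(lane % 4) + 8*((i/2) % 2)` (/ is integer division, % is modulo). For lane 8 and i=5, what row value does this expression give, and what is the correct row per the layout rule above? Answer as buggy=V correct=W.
`(lane % 4) + 8*((i/2) % 2)`[8,5]=>0
lane 8=>8/4=2, 8 mod 4=0
i=5  r:2+0=>2  c:2·0+1+8=>9
row: 0 vs 2

buggy=0 correct=2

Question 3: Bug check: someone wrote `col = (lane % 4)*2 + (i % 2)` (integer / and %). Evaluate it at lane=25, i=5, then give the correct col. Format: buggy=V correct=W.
`(lane % 4)*2 + (i % 2)`[25,5]->3
lane 25: gid=6 (25/4), tid=1 (25%4)
i=5: r=6+0=6, c=1*2+1+8=11
col: 3 vs 11

buggy=3 correct=11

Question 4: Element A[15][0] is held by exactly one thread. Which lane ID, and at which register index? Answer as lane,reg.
28,2

r:15=>grp=7,rB=1  c:0=>cB=0,tig=0,lo=0
L=7*4+0=28  i=0*4+1*2+0=2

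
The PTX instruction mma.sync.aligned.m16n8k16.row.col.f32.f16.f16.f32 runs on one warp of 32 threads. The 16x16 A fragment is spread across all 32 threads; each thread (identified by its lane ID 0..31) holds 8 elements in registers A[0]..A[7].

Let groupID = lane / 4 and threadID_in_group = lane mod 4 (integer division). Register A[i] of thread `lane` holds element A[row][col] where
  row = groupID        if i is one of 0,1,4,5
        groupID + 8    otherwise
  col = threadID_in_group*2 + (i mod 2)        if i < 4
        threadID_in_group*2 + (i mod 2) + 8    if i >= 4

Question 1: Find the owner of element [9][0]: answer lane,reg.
4,2

r: 9->gid=1,r8=1  c: 0->c8=0,tid=0,i&1=0
L=1*4+0=4  i=0*4+1*2+0=2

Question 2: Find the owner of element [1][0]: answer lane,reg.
r: 1->gid=1,r8=0  c: 0->c8=0,tid=0,i&1=0
L=1*4+0=4  i=0*4+0*2+0=0

4,0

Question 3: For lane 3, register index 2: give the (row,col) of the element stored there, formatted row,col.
8,6

lane 3⇒3/4=0, 3 mod 4=3
i=2  r:0+8⇒8  c:2·3+0+0⇒6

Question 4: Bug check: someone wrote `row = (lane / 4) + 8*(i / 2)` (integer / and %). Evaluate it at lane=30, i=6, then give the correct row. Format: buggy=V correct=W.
`(lane / 4) + 8*(i / 2)`[30,6]=>31
L=30=>grp=30>>2=7, tig=30&3=2
[6]=>row 7+8=15  col 2·2+0+8=12
row: 31 vs 15

buggy=31 correct=15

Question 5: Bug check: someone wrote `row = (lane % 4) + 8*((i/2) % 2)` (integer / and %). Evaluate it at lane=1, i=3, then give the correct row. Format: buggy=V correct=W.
buggy=9 correct=8

`(lane % 4) + 8*((i/2) % 2)`[1,3]->9
L=1->g=1>>2=0, t=1&3=1
[3]->row 0+8=8  col 1·2+1+0=3
row: 9 vs 8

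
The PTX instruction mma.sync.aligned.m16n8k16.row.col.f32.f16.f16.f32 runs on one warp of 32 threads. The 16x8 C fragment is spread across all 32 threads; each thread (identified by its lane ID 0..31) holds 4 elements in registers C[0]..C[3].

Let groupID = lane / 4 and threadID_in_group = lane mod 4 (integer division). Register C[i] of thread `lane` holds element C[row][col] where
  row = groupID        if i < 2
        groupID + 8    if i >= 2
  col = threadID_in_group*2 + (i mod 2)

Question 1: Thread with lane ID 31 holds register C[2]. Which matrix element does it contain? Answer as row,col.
lane 31->31/4=7, 31 mod 4=3
i=2  r:7+8->15  c:2·3+0->6

15,6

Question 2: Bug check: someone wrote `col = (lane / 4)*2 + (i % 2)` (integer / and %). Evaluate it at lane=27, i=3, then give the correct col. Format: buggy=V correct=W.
`(lane / 4)*2 + (i % 2)`[27,3]->13
27: gid=6,tid=3
[3] (6+8,3*2+1) = (14,7)
col: 13 vs 7

buggy=13 correct=7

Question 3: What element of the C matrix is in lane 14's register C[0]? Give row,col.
3,4

lane 14->14/4=3, 14 mod 4=2
i=0  r:3+0->3  c:2·2+0->4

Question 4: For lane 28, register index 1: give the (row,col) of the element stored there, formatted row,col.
7,1

L=28⇒gr=28>>2=7, th=28&3=0
[1]⇒row 7+0=7  col 0·2+1=1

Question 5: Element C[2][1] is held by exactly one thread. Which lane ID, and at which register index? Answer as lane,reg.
r:2=>grp=2,rB=0  c:1=>tig=0,lo=1
L=2*4+0=8  i=0*2+1=1

8,1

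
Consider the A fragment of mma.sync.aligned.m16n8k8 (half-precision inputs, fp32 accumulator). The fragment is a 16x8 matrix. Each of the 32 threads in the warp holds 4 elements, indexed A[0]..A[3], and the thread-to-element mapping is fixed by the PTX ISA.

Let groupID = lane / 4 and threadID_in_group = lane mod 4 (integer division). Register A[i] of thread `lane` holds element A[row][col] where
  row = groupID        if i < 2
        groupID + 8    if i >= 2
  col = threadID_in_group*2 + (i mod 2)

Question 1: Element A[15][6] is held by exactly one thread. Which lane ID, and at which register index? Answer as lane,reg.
r=15→G=7,rhi=1  c=6→T=3,p=0
L=7*4+3=31  i=1*2+0=2

31,2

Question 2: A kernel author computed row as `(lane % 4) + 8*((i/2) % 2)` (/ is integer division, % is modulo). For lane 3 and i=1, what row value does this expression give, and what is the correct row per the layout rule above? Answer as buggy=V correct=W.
buggy=3 correct=0

`(lane % 4) + 8*((i/2) % 2)`[3,1]=>3
lane 3=>3/4=0, 3 mod 4=3
i=1  r:0+0=>0  c:2·3+1=>7
row: 3 vs 0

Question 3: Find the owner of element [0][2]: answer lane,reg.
1,0

r: 0->gid=0,r8=0  c: 2->tid=1,i&1=0
L=0*4+1=1  i=0*2+0=0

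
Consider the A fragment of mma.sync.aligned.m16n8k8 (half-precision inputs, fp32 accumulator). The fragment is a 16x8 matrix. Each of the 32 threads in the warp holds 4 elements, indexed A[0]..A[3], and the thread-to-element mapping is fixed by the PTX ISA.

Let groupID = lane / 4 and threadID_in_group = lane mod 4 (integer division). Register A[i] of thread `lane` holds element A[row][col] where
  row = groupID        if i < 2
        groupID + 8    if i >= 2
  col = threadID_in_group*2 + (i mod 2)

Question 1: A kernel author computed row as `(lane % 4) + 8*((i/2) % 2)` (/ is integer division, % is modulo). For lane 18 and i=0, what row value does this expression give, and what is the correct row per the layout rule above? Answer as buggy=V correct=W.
buggy=2 correct=4

`(lane % 4) + 8*((i/2) % 2)`[18,0]=>2
18: grp=4,tig=2
[0] (4+0,2*2+0) = (4,4)
row: 2 vs 4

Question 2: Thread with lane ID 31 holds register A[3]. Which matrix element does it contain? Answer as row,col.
15,7

lane 31: gid=7 (31/4), tid=3 (31%4)
i=3: r=7+8=15, c=3*2+1=7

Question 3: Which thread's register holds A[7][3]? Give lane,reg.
r:7=>grp=7,rB=0  c:3=>tig=1,lo=1
L=7*4+1=29  i=0*2+1=1

29,1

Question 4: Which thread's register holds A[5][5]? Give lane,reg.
22,1

r=5⇒gr=5,Rb=0  c=5⇒th=2,odd=1
L=5*4+2=22  i=0*2+1=1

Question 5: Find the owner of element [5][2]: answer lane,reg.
21,0

r: 5->gid=5,r8=0  c: 2->tid=1,i&1=0
L=5*4+1=21  i=0*2+0=0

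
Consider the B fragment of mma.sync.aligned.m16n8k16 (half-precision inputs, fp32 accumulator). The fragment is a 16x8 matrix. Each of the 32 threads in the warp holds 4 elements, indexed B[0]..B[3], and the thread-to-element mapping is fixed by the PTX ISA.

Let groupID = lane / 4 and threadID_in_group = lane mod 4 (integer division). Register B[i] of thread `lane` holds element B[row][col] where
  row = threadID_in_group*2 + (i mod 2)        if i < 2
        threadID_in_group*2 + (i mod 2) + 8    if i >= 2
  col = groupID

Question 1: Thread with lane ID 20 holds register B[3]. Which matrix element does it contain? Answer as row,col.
9,5

20: G=5,T=0
[3] (0*2+1+8,5) = (9,5)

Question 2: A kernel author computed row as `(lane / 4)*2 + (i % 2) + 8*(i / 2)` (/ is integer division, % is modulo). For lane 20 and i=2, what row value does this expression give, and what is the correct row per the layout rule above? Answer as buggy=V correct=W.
buggy=18 correct=8

`(lane / 4)*2 + (i % 2) + 8*(i / 2)`[20,2]⇒18
L=20⇒gr=20>>2=5, th=20&3=0
[2]⇒row 0·2+0+8=8  col gr=5
row: 18 vs 8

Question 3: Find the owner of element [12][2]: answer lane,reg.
10,2

c=2⇒gr=2  r=12⇒Rb=1,th=2,odd=0
L=2*4+2=10  i=1*2+0=2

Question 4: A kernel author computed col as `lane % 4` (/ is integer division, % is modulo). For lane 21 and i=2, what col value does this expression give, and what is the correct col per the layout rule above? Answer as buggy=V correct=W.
buggy=1 correct=5

`lane % 4`[21,2]->1
21: gid=5,tid=1
[2] (1*2+0+8,5) = (10,5)
col: 1 vs 5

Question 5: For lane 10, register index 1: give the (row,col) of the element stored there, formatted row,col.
5,2

10: gr=2,th=2
[1] (2*2+1+0,2) = (5,2)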